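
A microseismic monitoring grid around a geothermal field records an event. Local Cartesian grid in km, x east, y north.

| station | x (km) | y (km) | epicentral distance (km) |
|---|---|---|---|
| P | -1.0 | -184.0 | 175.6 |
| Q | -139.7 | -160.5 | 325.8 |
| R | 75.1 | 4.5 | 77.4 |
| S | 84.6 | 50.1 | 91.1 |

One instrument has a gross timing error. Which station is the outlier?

Solve using three stations at a time. Using Q, R, S (subtract circle equations pairwise → linear system) gives (x, y) ≈ (150.7, -12.8).
Distances from that point to each station vs reported:
  P: calculated 228.8 vs reported 175.6 → residual 53.2 km
  Q: calculated 325.8 vs reported 325.8 → residual 0.0 km
  R: calculated 77.6 vs reported 77.4 → residual 0.2 km
  S: calculated 91.3 vs reported 91.1 → residual 0.2 km
Q, R, S are mutually consistent (residuals ≈ 0); P is off by 53.2 km.

P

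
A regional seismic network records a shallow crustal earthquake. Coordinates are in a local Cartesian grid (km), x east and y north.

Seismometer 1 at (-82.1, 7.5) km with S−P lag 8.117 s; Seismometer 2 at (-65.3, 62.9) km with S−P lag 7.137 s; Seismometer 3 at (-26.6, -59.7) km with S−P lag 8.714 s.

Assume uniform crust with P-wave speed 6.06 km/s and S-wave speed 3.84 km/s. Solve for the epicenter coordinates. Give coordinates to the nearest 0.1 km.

Distance from S−P lag: d = Δt · v_P v_S / (v_P − v_S) = Δt · (6.06·3.84)/(6.06−3.84) ≈ 10.4822·Δt.
So d_Seismometer 1 = 85.08, d_Seismometer 2 = 74.81, d_Seismometer 3 = 91.34 km.
Circle about each station: (x + 82.1)² + (y − 7.5)² = 85.08²; (x + 65.3)² + (y − 62.9)² = 74.81²; (x + 26.6)² + (y + 59.7)² = 91.34².
Subtracting the Seismometer 1 equation from the Seismometer 2 and Seismometer 3 equations removes the quadratic terms:
33.6 x + 110.8 y = 3065.91
111.0 x − 134.4 y = -3629.40
Solving the 2×2 system: x ≈ 0.6, y ≈ 27.5 km.

x ≈ 0.6 km, y ≈ 27.5 km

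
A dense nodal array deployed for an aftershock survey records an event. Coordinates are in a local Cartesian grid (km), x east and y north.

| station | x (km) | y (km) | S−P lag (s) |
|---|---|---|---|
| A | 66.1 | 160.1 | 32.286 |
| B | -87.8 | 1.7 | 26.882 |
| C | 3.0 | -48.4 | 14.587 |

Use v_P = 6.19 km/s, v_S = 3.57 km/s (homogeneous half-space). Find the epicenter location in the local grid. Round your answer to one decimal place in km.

Distance from S−P lag: d = Δt · v_P v_S / (v_P − v_S) = Δt · (6.19·3.57)/(6.19−3.57) ≈ 8.4345·Δt.
So d_A = 272.32, d_B = 226.74, d_C = 123.03 km.
Circle about each station: (x − 66.1)² + (y − 160.1)² = 272.32²; (x + 87.8)² + (y − 1.7)² = 226.74²; (x − 3.0)² + (y + 48.4)² = 123.03².
Subtracting the A equation from the B and C equations removes the quadratic terms:
-307.8 x − 316.8 y = 457.66
-126.2 x − 417.0 y = 31372.14
Solving the 2×2 system: x ≈ 110.3, y ≈ -108.6 km.

(110.3, -108.6)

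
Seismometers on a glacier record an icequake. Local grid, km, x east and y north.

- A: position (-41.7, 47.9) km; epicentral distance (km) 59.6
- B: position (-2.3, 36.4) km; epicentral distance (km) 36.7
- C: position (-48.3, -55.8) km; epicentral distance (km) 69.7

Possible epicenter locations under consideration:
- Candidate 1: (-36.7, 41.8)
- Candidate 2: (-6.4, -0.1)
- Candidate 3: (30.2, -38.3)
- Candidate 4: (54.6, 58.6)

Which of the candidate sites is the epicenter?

Candidate 2

For each candidate, compare |candidate − station| to the reported distance:
Candidate 1: residuals A 51.7, B 1.9, C 28.6 → max 51.7 km
Candidate 2: residuals A 0.0, B 0.0, C 0.0 → max 0.0 km
Candidate 3: residuals A 52.6, B 44.8, C 10.7 → max 52.6 km
Candidate 4: residuals A 37.3, B 24.4, C 84.2 → max 84.2 km
Only Candidate 2 has all residuals ≈ 0.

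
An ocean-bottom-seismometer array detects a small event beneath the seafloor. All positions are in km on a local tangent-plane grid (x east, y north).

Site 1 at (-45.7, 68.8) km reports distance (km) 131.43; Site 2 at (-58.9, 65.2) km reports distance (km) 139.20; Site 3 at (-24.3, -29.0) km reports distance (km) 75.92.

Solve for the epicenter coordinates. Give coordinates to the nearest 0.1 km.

51.1 km east, -20.1 km north

Circle about each station: (x + 45.7)² + (y − 68.8)² = 131.43²; (x + 58.9)² + (y − 65.2)² = 139.20²; (x + 24.3)² + (y + 29.0)² = 75.92².
Subtracting the Site 1 equation from the Site 2 and Site 3 equations removes the quadratic terms:
-26.4 x − 7.2 y = -1204.48
42.8 x − 195.6 y = 6119.56
Solving the 2×2 system: x ≈ 51.1, y ≈ -20.1 km.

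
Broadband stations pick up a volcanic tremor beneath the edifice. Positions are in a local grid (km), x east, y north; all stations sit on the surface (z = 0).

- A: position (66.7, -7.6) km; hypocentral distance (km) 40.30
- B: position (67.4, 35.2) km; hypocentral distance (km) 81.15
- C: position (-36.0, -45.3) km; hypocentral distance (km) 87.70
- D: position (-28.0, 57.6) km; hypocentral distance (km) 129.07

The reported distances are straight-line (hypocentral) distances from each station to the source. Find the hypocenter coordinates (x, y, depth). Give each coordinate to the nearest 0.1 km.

x ≈ 51.3 km, y ≈ -43.9 km, depth ≈ 8.3 km

Each station gives a sphere (x−x_i)² + (y−y_i)² + z² = d_i² (stations at z=0).
Subtracting the A sphere from B and C: z² cancels, leaving linear equations in x and y:
1.4 x + 85.6 y = -3686.08
-205.4 x − 75.4 y = -7225.76
Solving: x ≈ 51.294, y ≈ -43.901 km (keep extra digits for the depth step; rounded: 51.3, -43.9).
Then from the A sphere: z² = 40.30² − (x − 66.7)² − (y + 7.6)² with x = 51.294, y = -43.901, so z ≈ 8.306 ≈ 8.3 km.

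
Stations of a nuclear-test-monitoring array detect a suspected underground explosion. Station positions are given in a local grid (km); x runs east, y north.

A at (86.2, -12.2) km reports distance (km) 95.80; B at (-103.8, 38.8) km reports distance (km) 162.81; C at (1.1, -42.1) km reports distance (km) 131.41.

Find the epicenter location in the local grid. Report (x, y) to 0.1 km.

(54.2, 78.1)

Circle about each station: (x − 86.2)² + (y + 12.2)² = 95.80²; (x + 103.8)² + (y − 38.8)² = 162.81²; (x − 1.1)² + (y + 42.1)² = 131.41².
Subtracting the A equation from the B and C equations removes the quadratic terms:
-380.0 x + 102.0 y = -12628.86
-170.2 x − 59.8 y = -13896.61
Solving the 2×2 system: x ≈ 54.2, y ≈ 78.1 km.
Check against A (with the unrounded x, y): √((x − 86.2)²+(y + 12.2)²) = 95.82 ≈ 95.80 km. ✓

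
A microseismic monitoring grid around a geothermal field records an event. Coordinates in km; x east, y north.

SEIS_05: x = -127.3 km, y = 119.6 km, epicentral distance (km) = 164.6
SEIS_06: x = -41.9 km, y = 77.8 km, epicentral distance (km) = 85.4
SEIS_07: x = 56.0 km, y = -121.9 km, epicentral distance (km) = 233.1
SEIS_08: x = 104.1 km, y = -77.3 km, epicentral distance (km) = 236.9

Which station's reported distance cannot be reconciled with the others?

SEIS_08

Solve using three stations at a time. Using SEIS_05, SEIS_06, SEIS_07 (subtract circle equations pairwise → linear system) gives (x, y) ≈ (37.1, 110.5).
Distances from that point to each station vs reported:
  SEIS_05: calculated 164.6 vs reported 164.6 → residual 0.0 km
  SEIS_06: calculated 85.5 vs reported 85.4 → residual 0.1 km
  SEIS_07: calculated 233.1 vs reported 233.1 → residual 0.0 km
  SEIS_08: calculated 199.4 vs reported 236.9 → residual 37.5 km
SEIS_05, SEIS_06, SEIS_07 are mutually consistent (residuals ≈ 0); SEIS_08 is off by 37.5 km.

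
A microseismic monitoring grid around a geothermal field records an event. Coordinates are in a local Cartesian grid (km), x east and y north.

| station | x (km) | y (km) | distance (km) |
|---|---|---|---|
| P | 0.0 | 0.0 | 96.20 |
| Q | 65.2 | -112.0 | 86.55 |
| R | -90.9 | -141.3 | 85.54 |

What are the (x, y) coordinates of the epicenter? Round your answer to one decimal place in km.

(-19.5, -94.2)

Circle about each station: x² + y² = 96.20²; (x − 65.2)² + (y + 112.0)² = 86.55²; (x + 90.9)² + (y + 141.3)² = 85.54².
Subtracting pairs of circle equations eliminates x²+y² and gives linear equations (the radical axes):
130.4 x − 224.0 y = 18558.58
-181.8 x − 282.6 y = 30165.85
Solving the 2×2 system: x ≈ -19.5, y ≈ -94.2 km.
Check against P (with the unrounded x, y): √(x²+y²) = 96.20 ≈ 96.20 km. ✓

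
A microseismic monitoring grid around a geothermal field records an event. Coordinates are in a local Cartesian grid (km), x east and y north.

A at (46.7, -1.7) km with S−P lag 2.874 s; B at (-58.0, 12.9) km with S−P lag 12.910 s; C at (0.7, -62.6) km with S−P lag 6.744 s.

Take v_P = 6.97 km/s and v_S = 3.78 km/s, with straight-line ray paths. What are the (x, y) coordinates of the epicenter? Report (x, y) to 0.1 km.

Distance from S−P lag: d = Δt · v_P v_S / (v_P − v_S) = Δt · (6.97·3.78)/(6.97−3.78) ≈ 8.2591·Δt.
So d_A = 23.74, d_B = 106.63, d_C = 55.70 km.
Circle about each station: (x − 46.7)² + (y + 1.7)² = 23.74²; (x + 58.0)² + (y − 12.9)² = 106.63²; (x − 0.7)² + (y + 62.6)² = 55.70².
Subtracting pairs of circle equations eliminates x²+y² and gives linear equations (the radical axes):
-209.4 x + 29.2 y = -9459.74
-92.0 x − 121.8 y = -803.43
Solving the 2×2 system: x ≈ 41.7, y ≈ -24.9 km.
Check against A (with the unrounded x, y): √((x − 46.7)²+(y + 1.7)²) = 23.74 ≈ 23.74 km. ✓

x ≈ 41.7 km, y ≈ -24.9 km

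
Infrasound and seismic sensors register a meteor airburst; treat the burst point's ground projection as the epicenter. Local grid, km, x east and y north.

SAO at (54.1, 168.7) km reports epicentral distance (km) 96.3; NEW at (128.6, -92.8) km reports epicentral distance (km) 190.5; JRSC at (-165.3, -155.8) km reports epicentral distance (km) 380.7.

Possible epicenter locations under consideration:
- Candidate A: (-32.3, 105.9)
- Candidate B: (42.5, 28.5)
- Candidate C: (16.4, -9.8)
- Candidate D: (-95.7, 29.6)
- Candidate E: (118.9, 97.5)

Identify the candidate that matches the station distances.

For each candidate, compare |candidate − station| to the reported distance:
Candidate A: residuals SAO 10.5, NEW 65.2, JRSC 87.1 → max 87.1 km
Candidate B: residuals SAO 44.4, NEW 41.7, JRSC 102.9 → max 102.9 km
Candidate C: residuals SAO 86.1, NEW 50.9, JRSC 147.6 → max 147.6 km
Candidate D: residuals SAO 108.1, NEW 65.0, JRSC 182.7 → max 182.7 km
Candidate E: residuals SAO 0.0, NEW 0.0, JRSC 0.0 → max 0.0 km
Only Candidate E has all residuals ≈ 0.

Candidate E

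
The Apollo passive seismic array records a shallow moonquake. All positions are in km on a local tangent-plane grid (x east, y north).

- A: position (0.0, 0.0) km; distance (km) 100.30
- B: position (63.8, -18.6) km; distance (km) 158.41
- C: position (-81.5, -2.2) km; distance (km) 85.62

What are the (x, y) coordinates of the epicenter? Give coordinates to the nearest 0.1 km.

-59.7 km east, 80.6 km north

Circle about each station: x² + y² = 100.30²; (x − 63.8)² + (y + 18.6)² = 158.41²; (x + 81.5)² + (y + 2.2)² = 85.62².
Subtracting the A equation from the B and C equations removes the quadratic terms:
127.6 x − 37.2 y = -10617.24
-163.0 x − 4.4 y = 9376.40
Solving the 2×2 system: x ≈ -59.7, y ≈ 80.6 km.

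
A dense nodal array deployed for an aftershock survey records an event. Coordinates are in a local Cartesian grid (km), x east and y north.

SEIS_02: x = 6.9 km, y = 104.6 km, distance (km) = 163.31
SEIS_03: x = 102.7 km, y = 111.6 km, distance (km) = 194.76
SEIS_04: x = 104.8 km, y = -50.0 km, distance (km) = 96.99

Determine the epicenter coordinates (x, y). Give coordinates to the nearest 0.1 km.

Circle about each station: (x − 6.9)² + (y − 104.6)² = 163.31²; (x − 102.7)² + (y − 111.6)² = 194.76²; (x − 104.8)² + (y + 50.0)² = 96.99².
Subtracting the SEIS_02 equation from the SEIS_03 and SEIS_04 equations removes the quadratic terms:
191.6 x + 14.0 y = 751.78
195.8 x − 309.2 y = 19757.37
Solving the 2×2 system: x ≈ 8.2, y ≈ -58.7 km.

x ≈ 8.2 km, y ≈ -58.7 km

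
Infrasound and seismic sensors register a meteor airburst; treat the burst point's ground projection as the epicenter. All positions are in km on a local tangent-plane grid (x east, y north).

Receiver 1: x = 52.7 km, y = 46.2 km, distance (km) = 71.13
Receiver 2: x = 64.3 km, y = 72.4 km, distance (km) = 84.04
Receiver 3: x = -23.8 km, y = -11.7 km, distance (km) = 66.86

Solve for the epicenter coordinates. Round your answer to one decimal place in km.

x ≈ -17.9 km, y ≈ 54.9 km

Circle about each station: (x − 52.7)² + (y − 46.2)² = 71.13²; (x − 64.3)² + (y − 72.4)² = 84.04²; (x + 23.8)² + (y + 11.7)² = 66.86².
Subtracting the Receiver 1 equation from the Receiver 2 and Receiver 3 equations removes the quadratic terms:
23.2 x + 52.4 y = 2461.28
-153.0 x − 115.8 y = -3619.18
Solving the 2×2 system: x ≈ -17.9, y ≈ 54.9 km.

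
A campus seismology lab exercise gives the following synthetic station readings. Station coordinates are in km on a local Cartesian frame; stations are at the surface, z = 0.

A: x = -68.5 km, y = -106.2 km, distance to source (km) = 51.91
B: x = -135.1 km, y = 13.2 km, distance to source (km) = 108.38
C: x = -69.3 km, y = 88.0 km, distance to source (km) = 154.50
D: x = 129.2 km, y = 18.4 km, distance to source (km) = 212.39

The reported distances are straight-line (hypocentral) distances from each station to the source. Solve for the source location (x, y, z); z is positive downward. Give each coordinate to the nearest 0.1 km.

Each station gives a sphere (x−x_i)² + (y−y_i)² + z² = d_i² (stations at z=0).
Subtracting the A sphere from B and C: z² cancels, leaving linear equations in x and y:
-133.2 x + 238.8 y = -6596.02
-1.6 x + 388.4 y = -24599.80
Solving: x ≈ -64.506, y ≈ -63.602 km (keep extra digits for the depth step; rounded: -64.5, -63.6).
Then from the A sphere: z² = 51.91² − (x + 68.5)² − (y + 106.2)² with x = -64.506, y = -63.602, so z ≈ 29.396 ≈ 29.4 km.

(-64.5, -63.6, 29.4)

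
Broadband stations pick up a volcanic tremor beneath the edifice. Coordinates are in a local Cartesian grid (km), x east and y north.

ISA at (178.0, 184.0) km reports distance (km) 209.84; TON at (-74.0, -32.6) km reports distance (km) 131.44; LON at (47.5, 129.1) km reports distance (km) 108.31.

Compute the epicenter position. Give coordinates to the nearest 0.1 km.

x ≈ 46.1 km, y ≈ 20.8 km

Circle about each station: (x − 178.0)² + (y − 184.0)² = 209.84²; (x + 74.0)² + (y + 32.6)² = 131.44²; (x − 47.5)² + (y − 129.1)² = 108.31².
Subtracting the ISA equation from the TON and LON equations removes the quadratic terms:
-504.0 x − 433.2 y = -32244.89
-261.0 x − 109.8 y = -14315.17
Solving the 2×2 system: x ≈ 46.1, y ≈ 20.8 km.
Check against ISA (with the unrounded x, y): √((x − 178.0)²+(y − 184.0)²) = 209.84 ≈ 209.84 km. ✓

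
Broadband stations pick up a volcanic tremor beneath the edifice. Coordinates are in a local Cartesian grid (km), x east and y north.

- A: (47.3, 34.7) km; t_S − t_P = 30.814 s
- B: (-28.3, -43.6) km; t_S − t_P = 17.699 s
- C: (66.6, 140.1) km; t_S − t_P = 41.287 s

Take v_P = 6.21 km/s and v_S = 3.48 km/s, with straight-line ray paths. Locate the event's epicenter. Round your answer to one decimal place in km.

Distance from S−P lag: d = Δt · v_P v_S / (v_P − v_S) = Δt · (6.21·3.48)/(6.21−3.48) ≈ 7.9160·Δt.
So d_A = 243.92, d_B = 140.11, d_C = 326.83 km.
Circle about each station: (x − 47.3)² + (y − 34.7)² = 243.92²; (x + 28.3)² + (y + 43.6)² = 140.11²; (x − 66.6)² + (y − 140.1)² = 326.83².
Subtracting the A equation from the B and C equations removes the quadratic terms:
-151.2 x − 156.6 y = 39126.62
38.6 x + 210.8 y = -26698.69
Solving the 2×2 system: x ≈ -157.5, y ≈ -97.8 km.

(-157.5, -97.8)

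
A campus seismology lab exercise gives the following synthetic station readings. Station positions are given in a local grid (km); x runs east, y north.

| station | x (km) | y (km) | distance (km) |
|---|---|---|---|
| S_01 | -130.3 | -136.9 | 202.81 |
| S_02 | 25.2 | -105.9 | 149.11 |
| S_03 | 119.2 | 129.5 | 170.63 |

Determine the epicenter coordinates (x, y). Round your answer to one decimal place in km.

Circle about each station: (x + 130.3)² + (y + 136.9)² = 202.81²; (x − 25.2)² + (y + 105.9)² = 149.11²; (x − 119.2)² + (y − 129.5)² = 170.63².
Subtracting the S_01 equation from the S_02 and S_03 equations removes the quadratic terms:
311.0 x + 62.0 y = -4971.75
499.0 x + 532.8 y = 7276.49
Solving the 2×2 system: x ≈ -23.0, y ≈ 35.2 km.
Check against S_01 (with the unrounded x, y): √((x + 130.3)²+(y + 136.9)²) = 202.81 ≈ 202.81 km. ✓

x ≈ -23.0 km, y ≈ 35.2 km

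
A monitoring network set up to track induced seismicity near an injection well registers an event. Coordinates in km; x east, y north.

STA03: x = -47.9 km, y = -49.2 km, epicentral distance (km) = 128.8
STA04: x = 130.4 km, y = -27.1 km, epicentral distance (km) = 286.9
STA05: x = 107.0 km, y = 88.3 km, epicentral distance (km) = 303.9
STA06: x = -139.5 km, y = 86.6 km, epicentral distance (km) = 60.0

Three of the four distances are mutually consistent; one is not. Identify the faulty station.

Solve using three stations at a time. Using STA03, STA04, STA06 (subtract circle equations pairwise → linear system) gives (x, y) ≈ (-151.2, 27.7).
Distances from that point to each station vs reported:
  STA03: calculated 128.8 vs reported 128.8 → residual 0.0 km
  STA04: calculated 286.9 vs reported 286.9 → residual 0.0 km
  STA05: calculated 265.2 vs reported 303.9 → residual 38.7 km
  STA06: calculated 60.0 vs reported 60.0 → residual 0.0 km
STA03, STA04, STA06 are mutually consistent (residuals ≈ 0); STA05 is off by 38.7 km.

STA05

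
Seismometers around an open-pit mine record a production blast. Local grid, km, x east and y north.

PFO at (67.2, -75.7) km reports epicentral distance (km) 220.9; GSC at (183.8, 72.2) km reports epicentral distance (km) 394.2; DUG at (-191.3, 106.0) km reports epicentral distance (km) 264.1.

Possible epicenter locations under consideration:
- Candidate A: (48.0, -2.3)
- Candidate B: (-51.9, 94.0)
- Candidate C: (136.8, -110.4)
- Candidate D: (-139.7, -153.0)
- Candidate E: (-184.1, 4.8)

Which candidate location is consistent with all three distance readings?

Candidate D

For each candidate, compare |candidate − station| to the reported distance:
Candidate A: residuals PFO 145.0, GSC 239.3, DUG 1.4 → max 239.3 km
Candidate B: residuals PFO 13.6, GSC 157.5, DUG 124.2 → max 157.5 km
Candidate C: residuals PFO 143.1, GSC 205.6, DUG 128.9 → max 205.6 km
Candidate D: residuals PFO 0.0, GSC 0.0, DUG 0.0 → max 0.0 km
Candidate E: residuals PFO 43.0, GSC 20.2, DUG 162.6 → max 162.6 km
Only Candidate D has all residuals ≈ 0.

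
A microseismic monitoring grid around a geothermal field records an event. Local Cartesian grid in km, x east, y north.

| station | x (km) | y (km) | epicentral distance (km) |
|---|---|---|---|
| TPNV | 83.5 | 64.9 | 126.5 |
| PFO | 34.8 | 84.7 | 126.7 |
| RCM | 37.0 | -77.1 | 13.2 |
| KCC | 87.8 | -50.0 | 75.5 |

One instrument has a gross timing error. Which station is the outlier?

RCM

Solve using three stations at a time. Using TPNV, PFO, KCC (subtract circle equations pairwise → linear system) gives (x, y) ≈ (13.0, -40.1).
Distances from that point to each station vs reported:
  TPNV: calculated 126.5 vs reported 126.5 → residual 0.0 km
  PFO: calculated 126.7 vs reported 126.7 → residual 0.0 km
  RCM: calculated 44.1 vs reported 13.2 → residual 30.9 km
  KCC: calculated 75.5 vs reported 75.5 → residual 0.0 km
TPNV, PFO, KCC are mutually consistent (residuals ≈ 0); RCM is off by 30.9 km.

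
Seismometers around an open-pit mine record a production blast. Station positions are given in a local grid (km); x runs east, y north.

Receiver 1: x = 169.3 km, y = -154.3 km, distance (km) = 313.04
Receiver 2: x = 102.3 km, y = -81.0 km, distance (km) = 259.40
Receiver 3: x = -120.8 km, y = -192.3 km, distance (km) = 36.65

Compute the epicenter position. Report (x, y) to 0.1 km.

Circle about each station: (x − 169.3)² + (y + 154.3)² = 313.04²; (x − 102.3)² + (y + 81.0)² = 259.40²; (x + 120.8)² + (y + 192.3)² = 36.65².
Subtracting pairs of circle equations eliminates x²+y² and gives linear equations (the radical axes):
-134.0 x + 146.6 y = -4739.01
-580.2 x − 76.0 y = 95751.77
Solving the 2×2 system: x ≈ -143.6, y ≈ -163.6 km.

(-143.6, -163.6)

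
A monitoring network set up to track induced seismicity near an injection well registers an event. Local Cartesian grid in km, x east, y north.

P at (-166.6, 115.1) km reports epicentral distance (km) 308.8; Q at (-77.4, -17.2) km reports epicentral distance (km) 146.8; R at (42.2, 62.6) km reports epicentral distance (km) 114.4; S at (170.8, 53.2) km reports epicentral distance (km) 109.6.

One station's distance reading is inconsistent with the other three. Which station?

Q

Solve using three stations at a time. Using P, R, S (subtract circle equations pairwise → linear system) gives (x, y) ≈ (104.0, -33.7).
Distances from that point to each station vs reported:
  P: calculated 308.8 vs reported 308.8 → residual 0.0 km
  Q: calculated 182.1 vs reported 146.8 → residual 35.3 km
  R: calculated 114.5 vs reported 114.4 → residual 0.1 km
  S: calculated 109.7 vs reported 109.6 → residual 0.1 km
P, R, S are mutually consistent (residuals ≈ 0); Q is off by 35.3 km.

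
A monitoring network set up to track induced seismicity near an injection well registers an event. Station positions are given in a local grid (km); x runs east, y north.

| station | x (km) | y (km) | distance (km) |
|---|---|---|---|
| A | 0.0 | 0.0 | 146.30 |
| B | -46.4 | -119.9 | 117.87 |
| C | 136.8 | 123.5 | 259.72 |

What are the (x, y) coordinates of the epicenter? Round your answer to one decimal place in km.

(71.2, -127.8)

Circle about each station: x² + y² = 146.30²; (x + 46.4)² + (y + 119.9)² = 117.87²; (x − 136.8)² + (y − 123.5)² = 259.72².
Subtracting pairs of circle equations eliminates x²+y² and gives linear equations (the radical axes):
-92.8 x − 239.8 y = 24039.32
273.6 x + 247.0 y = -12084.30
Solving the 2×2 system: x ≈ 71.2, y ≈ -127.8 km.
Check against A (with the unrounded x, y): √(x²+y²) = 146.31 ≈ 146.30 km. ✓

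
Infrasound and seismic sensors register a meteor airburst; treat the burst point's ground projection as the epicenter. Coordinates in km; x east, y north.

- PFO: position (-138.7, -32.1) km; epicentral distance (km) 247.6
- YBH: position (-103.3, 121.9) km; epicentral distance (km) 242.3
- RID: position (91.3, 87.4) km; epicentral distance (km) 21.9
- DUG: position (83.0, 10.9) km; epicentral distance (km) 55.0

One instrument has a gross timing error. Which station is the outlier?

YBH

Solve using three stations at a time. Using PFO, RID, DUG (subtract circle equations pairwise → linear system) gives (x, y) ≈ (88.8, 65.6).
Distances from that point to each station vs reported:
  PFO: calculated 247.6 vs reported 247.6 → residual 0.0 km
  YBH: calculated 200.2 vs reported 242.3 → residual 42.1 km
  RID: calculated 21.9 vs reported 21.9 → residual 0.0 km
  DUG: calculated 55.0 vs reported 55.0 → residual 0.0 km
PFO, RID, DUG are mutually consistent (residuals ≈ 0); YBH is off by 42.1 km.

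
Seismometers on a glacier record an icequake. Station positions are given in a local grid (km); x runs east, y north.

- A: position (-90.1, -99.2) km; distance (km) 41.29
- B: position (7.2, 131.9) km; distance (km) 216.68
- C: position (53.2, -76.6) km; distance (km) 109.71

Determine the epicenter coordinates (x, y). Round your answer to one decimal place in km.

(-56.5, -75.2)

Circle about each station: (x + 90.1)² + (y + 99.2)² = 41.29²; (x − 7.2)² + (y − 131.9)² = 216.68²; (x − 53.2)² + (y + 76.6)² = 109.71².
Subtracting the A equation from the B and C equations removes the quadratic terms:
194.6 x + 462.2 y = -45754.56
286.6 x + 45.2 y = -19592.27
Solving the 2×2 system: x ≈ -56.5, y ≈ -75.2 km.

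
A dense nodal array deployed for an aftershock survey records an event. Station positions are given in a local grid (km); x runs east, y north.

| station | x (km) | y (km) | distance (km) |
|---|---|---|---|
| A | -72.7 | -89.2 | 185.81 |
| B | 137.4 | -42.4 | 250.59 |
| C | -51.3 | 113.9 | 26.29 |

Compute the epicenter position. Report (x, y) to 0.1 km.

x ≈ -71.1 km, y ≈ 96.6 km

Circle about each station: (x + 72.7)² + (y + 89.2)² = 185.81²; (x − 137.4)² + (y + 42.4)² = 250.59²; (x + 51.3)² + (y − 113.9)² = 26.29².
Subtracting the A equation from the B and C equations removes the quadratic terms:
420.2 x + 93.6 y = -20835.40
42.8 x + 406.2 y = 36197.16
Solving the 2×2 system: x ≈ -71.1, y ≈ 96.6 km.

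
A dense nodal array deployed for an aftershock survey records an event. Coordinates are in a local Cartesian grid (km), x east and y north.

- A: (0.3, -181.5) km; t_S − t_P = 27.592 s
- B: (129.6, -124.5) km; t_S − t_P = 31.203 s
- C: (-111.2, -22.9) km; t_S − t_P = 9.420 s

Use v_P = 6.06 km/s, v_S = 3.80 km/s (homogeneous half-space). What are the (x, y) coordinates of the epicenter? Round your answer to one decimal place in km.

(-119.8, 72.7)

Distance from S−P lag: d = Δt · v_P v_S / (v_P − v_S) = Δt · (6.06·3.80)/(6.06−3.80) ≈ 10.1894·Δt.
So d_A = 281.15, d_B = 317.94, d_C = 95.98 km.
Circle about each station: (x − 0.3)² + (y + 181.5)² = 281.15²; (x − 129.6)² + (y + 124.5)² = 317.94²; (x + 111.2)² + (y + 22.9)² = 95.98².
Subtracting the A equation from the B and C equations removes the quadratic terms:
258.6 x + 114.0 y = -22686.45
-223.0 x + 317.2 y = 49780.67
Solving the 2×2 system: x ≈ -119.8, y ≈ 72.7 km.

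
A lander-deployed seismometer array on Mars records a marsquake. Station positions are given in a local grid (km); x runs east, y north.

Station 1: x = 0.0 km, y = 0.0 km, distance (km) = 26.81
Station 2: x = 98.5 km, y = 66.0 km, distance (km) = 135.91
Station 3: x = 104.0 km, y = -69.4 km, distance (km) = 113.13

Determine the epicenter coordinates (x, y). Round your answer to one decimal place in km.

Circle about each station: x² + y² = 26.81²; (x − 98.5)² + (y − 66.0)² = 135.91²; (x − 104.0)² + (y + 69.4)² = 113.13².
Subtracting the Station 1 equation from the Station 2 and Station 3 equations removes the quadratic terms:
197.0 x + 132.0 y = -3694.50
208.0 x − 138.8 y = 3552.74
Solving the 2×2 system: x ≈ -0.8, y ≈ -26.8 km.
Check against Station 1 (with the unrounded x, y): √(x²+y²) = 26.81 ≈ 26.81 km. ✓

-0.8 km east, -26.8 km north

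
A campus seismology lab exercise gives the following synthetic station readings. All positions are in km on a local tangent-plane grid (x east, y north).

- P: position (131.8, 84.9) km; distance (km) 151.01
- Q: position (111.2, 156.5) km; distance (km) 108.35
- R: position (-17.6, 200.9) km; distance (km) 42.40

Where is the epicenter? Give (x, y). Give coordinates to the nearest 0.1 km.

x ≈ 3.1 km, y ≈ 163.9 km

Circle about each station: (x − 131.8)² + (y − 84.9)² = 151.01²; (x − 111.2)² + (y − 156.5)² = 108.35²; (x + 17.6)² + (y − 200.9)² = 42.40².
Subtracting pairs of circle equations eliminates x²+y² and gives linear equations (the radical axes):
-41.2 x + 143.2 y = 23342.74
-298.8 x + 232.0 y = 37097.58
Solving the 2×2 system: x ≈ 3.1, y ≈ 163.9 km.
Check against P (with the unrounded x, y): √((x − 131.8)²+(y − 84.9)²) = 151.01 ≈ 151.01 km. ✓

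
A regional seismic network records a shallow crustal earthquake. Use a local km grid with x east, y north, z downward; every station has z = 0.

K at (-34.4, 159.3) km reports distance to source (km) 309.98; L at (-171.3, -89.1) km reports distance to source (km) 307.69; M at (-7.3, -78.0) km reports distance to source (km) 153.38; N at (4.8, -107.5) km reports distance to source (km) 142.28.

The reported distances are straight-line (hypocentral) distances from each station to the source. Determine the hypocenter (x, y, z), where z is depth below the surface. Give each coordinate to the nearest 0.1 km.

x ≈ 128.4 km, y ≈ -95.2 km, depth ≈ 69.4 km

Each station gives a sphere (x−x_i)² + (y−y_i)² + z² = d_i² (stations at z=0).
Subtracting the K sphere from L and M: z² cancels, leaving linear equations in x and y:
-273.8 x − 496.8 y = 12137.11
54.2 x − 474.6 y = 52139.62
Solving: x ≈ 128.402, y ≈ -95.196 km (keep extra digits for the depth step; rounded: 128.4, -95.2).
Then from the K sphere: z² = 309.98² − (x + 34.4)² − (y − 159.3)² with x = 128.402, y = -95.196, so z ≈ 69.389 ≈ 69.4 km.
Check against N (with the unrounded solution): distance 142.28 ≈ 142.28 km. ✓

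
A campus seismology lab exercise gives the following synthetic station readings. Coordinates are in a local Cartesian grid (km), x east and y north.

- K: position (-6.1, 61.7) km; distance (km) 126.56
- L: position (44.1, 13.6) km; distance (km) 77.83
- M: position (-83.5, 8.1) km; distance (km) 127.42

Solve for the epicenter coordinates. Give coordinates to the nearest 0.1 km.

x ≈ 23.3 km, y ≈ -61.4 km

Circle about each station: (x + 6.1)² + (y − 61.7)² = 126.56²; (x − 44.1)² + (y − 13.6)² = 77.83²; (x + 83.5)² + (y − 8.1)² = 127.42².
Subtracting the K equation from the L and M equations removes the quadratic terms:
100.4 x − 96.2 y = 8245.59
-154.8 x − 107.2 y = 2975.34
Solving the 2×2 system: x ≈ 23.3, y ≈ -61.4 km.
Check against K (with the unrounded x, y): √((x + 6.1)²+(y − 61.7)²) = 126.56 ≈ 126.56 km. ✓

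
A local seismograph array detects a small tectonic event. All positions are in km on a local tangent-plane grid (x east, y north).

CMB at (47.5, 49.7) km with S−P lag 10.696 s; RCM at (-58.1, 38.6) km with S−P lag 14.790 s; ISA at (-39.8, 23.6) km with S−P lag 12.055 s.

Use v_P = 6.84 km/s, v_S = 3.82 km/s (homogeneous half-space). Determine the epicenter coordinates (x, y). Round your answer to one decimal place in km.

x ≈ 40.8 km, y ≈ -42.6 km

Distance from S−P lag: d = Δt · v_P v_S / (v_P − v_S) = Δt · (6.84·3.82)/(6.84−3.82) ≈ 8.6519·Δt.
So d_CMB = 92.54, d_RCM = 127.96, d_ISA = 104.30 km.
Circle about each station: (x − 47.5)² + (y − 49.7)² = 92.54²; (x + 58.1)² + (y − 38.6)² = 127.96²; (x + 39.8)² + (y − 23.6)² = 104.30².
Subtracting the CMB equation from the RCM and ISA equations removes the quadratic terms:
-211.2 x − 22.2 y = -7670.88
-174.6 x − 52.2 y = -4900.18
Solving the 2×2 system: x ≈ 40.8, y ≈ -42.6 km.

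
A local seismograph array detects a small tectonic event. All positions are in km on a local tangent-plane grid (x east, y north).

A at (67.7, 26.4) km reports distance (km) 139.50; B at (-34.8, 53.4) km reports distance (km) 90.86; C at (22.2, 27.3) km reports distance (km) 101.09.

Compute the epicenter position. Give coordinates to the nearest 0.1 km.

Circle about each station: (x − 67.7)² + (y − 26.4)² = 139.50²; (x + 34.8)² + (y − 53.4)² = 90.86²; (x − 22.2)² + (y − 27.3)² = 101.09².
Subtracting pairs of circle equations eliminates x²+y² and gives linear equations (the radical axes):
-205.0 x + 54.0 y = 9987.06
-91.0 x + 1.8 y = 5198.94
Solving the 2×2 system: x ≈ -57.8, y ≈ -34.5 km.

(-57.8, -34.5)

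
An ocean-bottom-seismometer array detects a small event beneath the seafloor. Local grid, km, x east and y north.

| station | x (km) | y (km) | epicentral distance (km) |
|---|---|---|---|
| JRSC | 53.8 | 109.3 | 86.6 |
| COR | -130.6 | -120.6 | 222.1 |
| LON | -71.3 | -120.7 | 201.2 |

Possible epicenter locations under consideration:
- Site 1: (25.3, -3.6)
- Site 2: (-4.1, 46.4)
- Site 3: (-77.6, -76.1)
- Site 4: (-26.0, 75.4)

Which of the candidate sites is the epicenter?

For each candidate, compare |candidate − station| to the reported distance:
Site 1: residuals JRSC 29.8, COR 27.2, LON 49.4 → max 49.4 km
Site 2: residuals JRSC 1.1, COR 12.6, LON 21.1 → max 21.1 km
Site 3: residuals JRSC 140.6, COR 152.9, LON 156.2 → max 156.2 km
Site 4: residuals JRSC 0.1, COR 0.1, LON 0.1 → max 0.1 km
Only Site 4 has all residuals ≈ 0.

Site 4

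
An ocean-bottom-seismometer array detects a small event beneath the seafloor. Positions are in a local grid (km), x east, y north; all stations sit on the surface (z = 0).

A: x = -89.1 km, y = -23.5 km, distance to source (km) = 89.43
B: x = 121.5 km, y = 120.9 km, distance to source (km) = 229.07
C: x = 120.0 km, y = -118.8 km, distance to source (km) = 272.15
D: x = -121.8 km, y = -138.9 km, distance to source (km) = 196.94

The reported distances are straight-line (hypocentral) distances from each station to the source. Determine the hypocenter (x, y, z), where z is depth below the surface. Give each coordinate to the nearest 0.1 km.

(-88.5, 47.4, 54.5)

Each station gives a sphere (x−x_i)² + (y−y_i)² + z² = d_i² (stations at z=0).
Subtracting the A sphere from B and C: z² cancels, leaving linear equations in x and y:
421.2 x + 288.8 y = -23587.34
418.2 x − 190.6 y = -46045.52
Solving: x ≈ -88.501, y ≈ 47.400 km (keep extra digits for the depth step; rounded: -88.5, 47.4).
Then from the A sphere: z² = 89.43² − (x + 89.1)² − (y + 23.5)² with x = -88.501, y = 47.400, so z ≈ 54.503 ≈ 54.5 km.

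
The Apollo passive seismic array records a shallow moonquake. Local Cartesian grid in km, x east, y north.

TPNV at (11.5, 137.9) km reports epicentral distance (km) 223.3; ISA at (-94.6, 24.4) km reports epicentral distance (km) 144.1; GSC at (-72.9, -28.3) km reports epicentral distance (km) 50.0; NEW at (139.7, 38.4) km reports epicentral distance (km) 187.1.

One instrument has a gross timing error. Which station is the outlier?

Solve using three stations at a time. Using TPNV, ISA, NEW (subtract circle equations pairwise → linear system) gives (x, y) ≈ (-0.9, -85.1).
Distances from that point to each station vs reported:
  TPNV: calculated 223.3 vs reported 223.3 → residual 0.0 km
  ISA: calculated 144.1 vs reported 144.1 → residual 0.0 km
  GSC: calculated 91.7 vs reported 50.0 → residual 41.7 km
  NEW: calculated 187.1 vs reported 187.1 → residual 0.0 km
TPNV, ISA, NEW are mutually consistent (residuals ≈ 0); GSC is off by 41.7 km.

GSC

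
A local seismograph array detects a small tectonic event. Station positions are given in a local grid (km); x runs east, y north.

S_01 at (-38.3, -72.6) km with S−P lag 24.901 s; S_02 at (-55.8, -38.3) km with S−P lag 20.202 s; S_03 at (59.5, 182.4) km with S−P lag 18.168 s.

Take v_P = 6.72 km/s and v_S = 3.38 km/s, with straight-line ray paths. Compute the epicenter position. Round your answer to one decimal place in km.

Distance from S−P lag: d = Δt · v_P v_S / (v_P − v_S) = Δt · (6.72·3.38)/(6.72−3.38) ≈ 6.8005·Δt.
So d_S_01 = 169.34, d_S_02 = 137.38, d_S_03 = 123.55 km.
Circle about each station: (x + 38.3)² + (y + 72.6)² = 169.34²; (x + 55.8)² + (y + 38.3)² = 137.38²; (x − 59.5)² + (y − 182.4)² = 123.55².
Subtracting pairs of circle equations eliminates x²+y² and gives linear equations (the radical axes):
-35.0 x + 68.6 y = 7645.65
195.6 x + 510.0 y = 43483.79
Solving the 2×2 system: x ≈ -29.3, y ≈ 96.5 km.

-29.3 km east, 96.5 km north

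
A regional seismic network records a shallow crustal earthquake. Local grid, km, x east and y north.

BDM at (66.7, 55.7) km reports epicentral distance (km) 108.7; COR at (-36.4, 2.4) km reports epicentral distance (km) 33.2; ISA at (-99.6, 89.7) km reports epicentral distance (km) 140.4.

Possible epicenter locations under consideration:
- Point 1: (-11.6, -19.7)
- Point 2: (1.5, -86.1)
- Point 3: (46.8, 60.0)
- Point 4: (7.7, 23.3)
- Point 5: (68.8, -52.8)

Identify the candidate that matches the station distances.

Point 1

For each candidate, compare |candidate − station| to the reported distance:
Point 1: residuals BDM 0.0, COR 0.0, ISA 0.0 → max 0.0 km
Point 2: residuals BDM 47.4, COR 63.1, ISA 62.4 → max 63.1 km
Point 3: residuals BDM 88.3, COR 68.0, ISA 9.0 → max 88.3 km
Point 4: residuals BDM 41.4, COR 15.6, ISA 14.2 → max 41.4 km
Point 5: residuals BDM 0.2, COR 85.6, ISA 80.2 → max 85.6 km
Only Point 1 has all residuals ≈ 0.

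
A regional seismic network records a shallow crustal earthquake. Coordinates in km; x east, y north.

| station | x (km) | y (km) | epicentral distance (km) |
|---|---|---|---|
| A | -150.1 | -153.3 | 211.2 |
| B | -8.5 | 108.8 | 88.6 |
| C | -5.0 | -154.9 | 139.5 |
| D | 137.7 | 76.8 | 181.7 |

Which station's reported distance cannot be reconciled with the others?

C

Solve using three stations at a time. Using A, B, D (subtract circle equations pairwise → linear system) gives (x, y) ≈ (-36.4, 24.7).
Distances from that point to each station vs reported:
  A: calculated 211.2 vs reported 211.2 → residual 0.0 km
  B: calculated 88.6 vs reported 88.6 → residual 0.0 km
  C: calculated 182.3 vs reported 139.5 → residual 42.8 km
  D: calculated 181.7 vs reported 181.7 → residual 0.0 km
A, B, D are mutually consistent (residuals ≈ 0); C is off by 42.8 km.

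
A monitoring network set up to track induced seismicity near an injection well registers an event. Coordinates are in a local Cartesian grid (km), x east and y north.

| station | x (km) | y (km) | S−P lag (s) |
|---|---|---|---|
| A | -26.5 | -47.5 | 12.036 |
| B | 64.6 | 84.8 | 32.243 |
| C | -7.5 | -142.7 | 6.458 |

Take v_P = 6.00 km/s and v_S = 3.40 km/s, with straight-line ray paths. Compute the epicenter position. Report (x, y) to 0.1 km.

Distance from S−P lag: d = Δt · v_P v_S / (v_P − v_S) = Δt · (6.00·3.40)/(6.00−3.40) ≈ 7.8462·Δt.
So d_A = 94.44, d_B = 252.98, d_C = 50.67 km.
Circle about each station: (x + 26.5)² + (y + 47.5)² = 94.44²; (x − 64.6)² + (y − 84.8)² = 252.98²; (x + 7.5)² + (y + 142.7)² = 50.67².
Subtracting pairs of circle equations eliminates x²+y² and gives linear equations (the radical axes):
182.2 x + 264.6 y = -46674.27
38.0 x − 190.4 y = 23812.50
Solving the 2×2 system: x ≈ -57.8, y ≈ -136.6 km.

x ≈ -57.8 km, y ≈ -136.6 km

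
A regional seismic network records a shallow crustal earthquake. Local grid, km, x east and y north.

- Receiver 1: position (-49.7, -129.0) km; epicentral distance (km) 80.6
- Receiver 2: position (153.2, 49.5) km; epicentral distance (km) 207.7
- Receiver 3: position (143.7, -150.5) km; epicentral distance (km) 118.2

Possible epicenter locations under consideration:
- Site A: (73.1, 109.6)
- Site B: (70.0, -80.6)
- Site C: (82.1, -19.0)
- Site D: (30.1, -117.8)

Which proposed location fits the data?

Site D

For each candidate, compare |candidate − station| to the reported distance:
Site A: residuals Receiver 1 187.7, Receiver 2 107.6, Receiver 3 151.3 → max 187.7 km
Site B: residuals Receiver 1 48.5, Receiver 2 53.3, Receiver 3 16.6 → max 53.3 km
Site C: residuals Receiver 1 91.1, Receiver 2 109.0, Receiver 3 27.0 → max 109.0 km
Site D: residuals Receiver 1 0.0, Receiver 2 0.0, Receiver 3 0.0 → max 0.0 km
Only Site D has all residuals ≈ 0.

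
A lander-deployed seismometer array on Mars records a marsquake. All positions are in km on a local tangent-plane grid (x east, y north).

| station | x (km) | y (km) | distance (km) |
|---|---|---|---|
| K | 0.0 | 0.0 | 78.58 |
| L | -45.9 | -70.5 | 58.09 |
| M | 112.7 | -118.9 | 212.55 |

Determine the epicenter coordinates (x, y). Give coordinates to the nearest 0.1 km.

Circle about each station: x² + y² = 78.58²; (x + 45.9)² + (y + 70.5)² = 58.09²; (x − 112.7)² + (y + 118.9)² = 212.55².
Subtracting the K equation from the L and M equations removes the quadratic terms:
-91.8 x − 141.0 y = 9877.43
225.4 x − 237.8 y = -12164.19
Solving the 2×2 system: x ≈ -75.8, y ≈ -20.7 km.

x ≈ -75.8 km, y ≈ -20.7 km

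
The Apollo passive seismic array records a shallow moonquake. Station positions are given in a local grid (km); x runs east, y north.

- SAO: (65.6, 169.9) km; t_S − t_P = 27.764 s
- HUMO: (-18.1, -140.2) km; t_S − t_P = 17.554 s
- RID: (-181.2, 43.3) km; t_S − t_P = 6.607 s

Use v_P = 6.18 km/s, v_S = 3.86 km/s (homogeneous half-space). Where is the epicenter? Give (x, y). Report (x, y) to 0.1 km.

Distance from S−P lag: d = Δt · v_P v_S / (v_P − v_S) = Δt · (6.18·3.86)/(6.18−3.86) ≈ 10.2822·Δt.
So d_SAO = 285.48, d_HUMO = 180.49, d_RID = 67.93 km.
Circle about each station: (x − 65.6)² + (y − 169.9)² = 285.48²; (x + 18.1)² + (y + 140.2)² = 180.49²; (x + 181.2)² + (y − 43.3)² = 67.93².
Subtracting the SAO equation from the HUMO and RID equations removes the quadratic terms:
-167.4 x − 620.2 y = 35736.47
-493.6 x − 253.2 y = 78423.31
Solving the 2×2 system: x ≈ -150.1, y ≈ -17.1 km.

-150.1 km east, -17.1 km north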